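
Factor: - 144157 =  - 13^2*853^1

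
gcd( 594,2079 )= 297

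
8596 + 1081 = 9677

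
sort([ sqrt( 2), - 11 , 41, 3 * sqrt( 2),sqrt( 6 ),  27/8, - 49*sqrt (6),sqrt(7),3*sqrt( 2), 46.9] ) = [  -  49*sqrt( 6 ), - 11, sqrt(  2 ),sqrt( 6), sqrt( 7 ), 27/8,  3*sqrt( 2), 3*sqrt( 2 ),41, 46.9 ]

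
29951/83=29951/83 = 360.86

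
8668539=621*13959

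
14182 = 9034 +5148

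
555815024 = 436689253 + 119125771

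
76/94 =38/47 = 0.81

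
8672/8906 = 4336/4453 =0.97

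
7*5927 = 41489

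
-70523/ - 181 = 389 + 114/181 = 389.63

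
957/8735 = 957/8735  =  0.11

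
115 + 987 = 1102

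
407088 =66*6168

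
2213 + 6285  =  8498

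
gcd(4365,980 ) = 5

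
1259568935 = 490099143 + 769469792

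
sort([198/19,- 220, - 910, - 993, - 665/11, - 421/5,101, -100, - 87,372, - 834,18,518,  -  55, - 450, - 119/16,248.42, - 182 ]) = [-993,-910, - 834,  -  450, - 220, - 182, - 100,- 87, - 421/5, - 665/11, -55, - 119/16, 198/19,18,101,248.42,372, 518]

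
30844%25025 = 5819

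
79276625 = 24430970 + 54845655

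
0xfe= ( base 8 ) 376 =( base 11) 211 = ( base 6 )1102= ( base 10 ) 254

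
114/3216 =19/536 = 0.04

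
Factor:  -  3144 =-2^3* 3^1  *131^1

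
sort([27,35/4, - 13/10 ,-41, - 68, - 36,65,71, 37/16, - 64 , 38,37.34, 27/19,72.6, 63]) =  [ - 68,  -  64, - 41,- 36,-13/10, 27/19,37/16, 35/4,27, 37.34,  38,  63, 65, 71,  72.6]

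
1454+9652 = 11106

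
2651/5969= 2651/5969   =  0.44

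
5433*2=10866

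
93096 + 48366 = 141462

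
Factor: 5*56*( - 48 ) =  - 2^7*3^1*5^1*7^1 =- 13440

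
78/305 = 78/305 = 0.26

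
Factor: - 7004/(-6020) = 5^( - 1)*7^( - 1)*17^1*43^ ( - 1) * 103^1 = 1751/1505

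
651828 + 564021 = 1215849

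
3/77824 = 3/77824 = 0.00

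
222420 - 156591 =65829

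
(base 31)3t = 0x7a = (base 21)5H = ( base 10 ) 122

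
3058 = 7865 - 4807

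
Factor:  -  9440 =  - 2^5*5^1*59^1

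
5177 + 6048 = 11225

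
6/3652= 3/1826= 0.00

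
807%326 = 155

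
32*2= 64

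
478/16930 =239/8465 = 0.03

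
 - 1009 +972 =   -  37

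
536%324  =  212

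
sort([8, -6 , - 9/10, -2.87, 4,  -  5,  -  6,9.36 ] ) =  [-6, - 6,-5, - 2.87,-9/10, 4,8,9.36]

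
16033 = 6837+9196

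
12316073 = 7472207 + 4843866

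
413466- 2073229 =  - 1659763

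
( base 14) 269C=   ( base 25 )am2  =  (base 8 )15222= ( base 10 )6802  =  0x1a92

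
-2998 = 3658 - 6656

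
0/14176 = 0 = 0.00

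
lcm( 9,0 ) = 0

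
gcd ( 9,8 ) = 1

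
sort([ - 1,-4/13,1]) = [ - 1,-4/13,1]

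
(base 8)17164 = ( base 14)2bac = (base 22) G28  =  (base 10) 7796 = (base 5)222141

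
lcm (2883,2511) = 77841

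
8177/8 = 1022+1/8 = 1022.12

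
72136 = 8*9017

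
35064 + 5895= 40959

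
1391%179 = 138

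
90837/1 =90837= 90837.00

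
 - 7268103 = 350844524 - 358112627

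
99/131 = 99/131  =  0.76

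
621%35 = 26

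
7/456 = 7/456 = 0.02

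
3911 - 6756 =-2845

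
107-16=91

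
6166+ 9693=15859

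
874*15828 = 13833672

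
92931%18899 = 17335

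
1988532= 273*7284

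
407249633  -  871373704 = - 464124071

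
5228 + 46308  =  51536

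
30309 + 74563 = 104872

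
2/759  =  2/759 = 0.00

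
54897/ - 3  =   - 18299+ 0/1  =  - 18299.00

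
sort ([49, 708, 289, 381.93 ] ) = [ 49, 289, 381.93,708] 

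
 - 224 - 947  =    -  1171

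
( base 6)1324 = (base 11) 28A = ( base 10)340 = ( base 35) 9P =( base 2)101010100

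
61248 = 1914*32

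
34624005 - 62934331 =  - 28310326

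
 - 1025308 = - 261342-763966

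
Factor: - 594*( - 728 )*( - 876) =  - 2^6*3^4*7^1*11^1*13^1*73^1 = - 378810432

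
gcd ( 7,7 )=7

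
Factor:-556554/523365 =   -  2^1*5^( -1)*41^( - 1)*109^1 = - 218/205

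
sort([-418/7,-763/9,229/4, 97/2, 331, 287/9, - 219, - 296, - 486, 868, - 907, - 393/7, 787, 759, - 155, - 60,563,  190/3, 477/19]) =[-907, - 486,-296,-219,-155,-763/9, - 60 ,-418/7 , - 393/7, 477/19, 287/9, 97/2,229/4 , 190/3,  331,563,  759 , 787,868]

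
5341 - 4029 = 1312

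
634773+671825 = 1306598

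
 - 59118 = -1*59118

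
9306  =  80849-71543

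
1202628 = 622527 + 580101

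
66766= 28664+38102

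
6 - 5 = 1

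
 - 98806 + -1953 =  - 100759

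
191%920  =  191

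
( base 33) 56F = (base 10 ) 5658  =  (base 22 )BF4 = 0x161a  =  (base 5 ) 140113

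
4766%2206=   354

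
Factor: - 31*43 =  - 1333 =-31^1*43^1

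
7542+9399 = 16941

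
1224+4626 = 5850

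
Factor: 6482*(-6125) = - 2^1*5^3*7^3*463^1 = - 39702250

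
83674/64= 1307 + 13/32 = 1307.41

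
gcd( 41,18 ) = 1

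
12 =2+10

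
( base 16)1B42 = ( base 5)210403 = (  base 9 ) 10513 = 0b1101101000010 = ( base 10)6978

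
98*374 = 36652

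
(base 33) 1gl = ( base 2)11001100110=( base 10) 1638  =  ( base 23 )325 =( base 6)11330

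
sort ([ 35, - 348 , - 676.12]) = [-676.12, - 348,35 ]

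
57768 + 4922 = 62690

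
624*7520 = 4692480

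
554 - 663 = - 109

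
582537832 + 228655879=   811193711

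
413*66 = 27258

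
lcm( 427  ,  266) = 16226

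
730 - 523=207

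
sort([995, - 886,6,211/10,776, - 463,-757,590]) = [ - 886,-757,  -  463,6,211/10, 590,776 , 995]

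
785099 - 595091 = 190008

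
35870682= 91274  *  393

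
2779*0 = 0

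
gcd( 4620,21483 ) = 231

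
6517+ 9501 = 16018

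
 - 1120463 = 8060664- 9181127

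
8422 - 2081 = 6341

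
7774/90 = 86 + 17/45= 86.38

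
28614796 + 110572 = 28725368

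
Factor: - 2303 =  - 7^2 *47^1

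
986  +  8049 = 9035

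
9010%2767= 709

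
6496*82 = 532672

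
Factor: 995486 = 2^1*17^1*19^1*23^1*67^1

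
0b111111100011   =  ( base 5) 112232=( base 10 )4067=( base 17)E14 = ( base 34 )3HL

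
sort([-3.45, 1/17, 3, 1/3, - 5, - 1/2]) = [-5,-3.45,-1/2,1/17, 1/3, 3]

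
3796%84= 16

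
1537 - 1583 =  - 46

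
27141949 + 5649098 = 32791047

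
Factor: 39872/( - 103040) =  - 2^( - 1)*5^ ( - 1 )*23^(-1)*89^1   =  -  89/230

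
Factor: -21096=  - 2^3 * 3^2 * 293^1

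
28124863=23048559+5076304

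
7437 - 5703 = 1734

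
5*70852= 354260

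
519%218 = 83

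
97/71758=97/71758 = 0.00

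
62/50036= 31/25018  =  0.00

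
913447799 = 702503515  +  210944284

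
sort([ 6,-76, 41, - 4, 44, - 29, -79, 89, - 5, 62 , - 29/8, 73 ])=[ - 79, - 76, - 29, - 5, - 4, - 29/8, 6,41,44, 62,  73, 89 ] 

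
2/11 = 2/11 = 0.18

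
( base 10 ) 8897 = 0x22C1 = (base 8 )21301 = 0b10001011000001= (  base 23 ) gij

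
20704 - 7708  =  12996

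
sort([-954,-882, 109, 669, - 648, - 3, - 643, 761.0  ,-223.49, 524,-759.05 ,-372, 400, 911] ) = [ - 954, - 882, - 759.05,-648,-643,  -  372,-223.49, - 3 , 109,400, 524, 669  ,  761.0,911] 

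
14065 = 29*485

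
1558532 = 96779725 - 95221193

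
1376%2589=1376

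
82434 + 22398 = 104832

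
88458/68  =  1300 + 29/34 = 1300.85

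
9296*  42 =390432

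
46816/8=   5852 = 5852.00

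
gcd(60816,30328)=8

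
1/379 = 1/379 = 0.00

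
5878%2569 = 740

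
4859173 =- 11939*(-407)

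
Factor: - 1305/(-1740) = 2^(  -  2 ) * 3^1 = 3/4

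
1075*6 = 6450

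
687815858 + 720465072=1408280930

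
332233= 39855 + 292378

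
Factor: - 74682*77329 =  - 2^1 * 3^4*7^1*461^1*11047^1 = -5775084378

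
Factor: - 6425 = -5^2*257^1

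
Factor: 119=7^1*17^1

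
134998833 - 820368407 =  - 685369574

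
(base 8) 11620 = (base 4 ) 1032100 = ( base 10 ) 5008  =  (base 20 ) ca8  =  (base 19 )DGB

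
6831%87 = 45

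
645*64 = 41280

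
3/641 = 3/641 = 0.00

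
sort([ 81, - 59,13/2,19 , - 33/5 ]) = [  -  59, - 33/5, 13/2,19,81]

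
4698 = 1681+3017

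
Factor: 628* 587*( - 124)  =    -  2^4*31^1*157^1*587^1 = - 45710864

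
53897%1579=211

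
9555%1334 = 217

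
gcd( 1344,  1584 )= 48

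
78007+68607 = 146614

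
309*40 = 12360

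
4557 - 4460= 97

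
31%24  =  7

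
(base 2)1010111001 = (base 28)OP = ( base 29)O1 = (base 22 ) 19f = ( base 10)697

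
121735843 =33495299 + 88240544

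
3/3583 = 3/3583 =0.00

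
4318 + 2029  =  6347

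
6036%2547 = 942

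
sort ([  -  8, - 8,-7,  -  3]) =[ - 8, - 8,-7, - 3]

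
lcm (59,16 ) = 944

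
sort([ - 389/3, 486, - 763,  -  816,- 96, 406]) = [-816,  -  763 , - 389/3, - 96, 406, 486] 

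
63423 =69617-6194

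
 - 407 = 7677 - 8084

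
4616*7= 32312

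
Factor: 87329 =11^1 * 17^1*467^1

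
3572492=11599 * 308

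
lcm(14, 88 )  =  616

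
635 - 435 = 200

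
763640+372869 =1136509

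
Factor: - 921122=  - 2^1*460561^1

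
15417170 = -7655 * ( -2014)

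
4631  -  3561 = 1070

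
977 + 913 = 1890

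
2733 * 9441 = 25802253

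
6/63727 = 6/63727= 0.00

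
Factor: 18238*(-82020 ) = -2^3 * 3^1*5^1  *11^1*829^1 * 1367^1 =- 1495880760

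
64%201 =64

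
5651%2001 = 1649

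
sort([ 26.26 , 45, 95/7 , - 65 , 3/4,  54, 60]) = [-65, 3/4, 95/7, 26.26,45,  54,60]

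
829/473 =1 + 356/473 = 1.75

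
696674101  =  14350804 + 682323297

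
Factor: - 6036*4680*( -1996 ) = 56383966080 = 2^7* 3^3*5^1*13^1 * 499^1*503^1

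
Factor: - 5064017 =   -  7^1*457^1*1583^1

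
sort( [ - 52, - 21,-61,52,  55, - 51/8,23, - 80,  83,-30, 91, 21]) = [ - 80, - 61, - 52, - 30, - 21, - 51/8, 21 , 23,  52, 55, 83 , 91 ] 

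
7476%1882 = 1830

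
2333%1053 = 227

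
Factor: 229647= 3^1*11^1*6959^1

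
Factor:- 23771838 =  - 2^1 * 3^1 * 3961973^1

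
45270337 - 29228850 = 16041487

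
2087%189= 8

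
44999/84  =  44999/84 = 535.70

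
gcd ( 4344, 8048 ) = 8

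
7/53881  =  7/53881 =0.00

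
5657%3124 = 2533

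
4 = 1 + 3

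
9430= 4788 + 4642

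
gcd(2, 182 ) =2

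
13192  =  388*34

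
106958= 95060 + 11898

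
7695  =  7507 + 188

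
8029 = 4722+3307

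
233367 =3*77789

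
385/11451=35/1041= 0.03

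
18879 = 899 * 21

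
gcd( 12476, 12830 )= 2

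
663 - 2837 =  - 2174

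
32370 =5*6474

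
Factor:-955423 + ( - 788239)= - 1743662 = -2^1*37^1*23563^1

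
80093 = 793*101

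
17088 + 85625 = 102713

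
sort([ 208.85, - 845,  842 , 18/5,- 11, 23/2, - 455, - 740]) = [ - 845, - 740, - 455, - 11, 18/5,23/2,208.85,842 ] 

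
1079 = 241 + 838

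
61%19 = 4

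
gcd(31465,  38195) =5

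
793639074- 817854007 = - 24214933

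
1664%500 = 164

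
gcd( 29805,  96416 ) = 1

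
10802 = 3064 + 7738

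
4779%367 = 8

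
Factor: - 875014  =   - 2^1*7^1 * 62501^1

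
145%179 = 145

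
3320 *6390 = 21214800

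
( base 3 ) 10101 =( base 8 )133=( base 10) 91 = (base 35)2L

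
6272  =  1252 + 5020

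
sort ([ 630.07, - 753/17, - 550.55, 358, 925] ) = [ - 550.55, - 753/17,358, 630.07,925 ] 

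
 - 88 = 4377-4465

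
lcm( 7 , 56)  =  56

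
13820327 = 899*15373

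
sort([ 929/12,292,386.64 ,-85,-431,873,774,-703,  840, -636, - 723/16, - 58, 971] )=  [ -703, - 636,-431 ,- 85 ,  -  58, - 723/16,929/12, 292,386.64,  774,840 , 873,971 ]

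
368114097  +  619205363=987319460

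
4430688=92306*48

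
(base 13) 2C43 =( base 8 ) 14515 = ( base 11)4959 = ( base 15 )1dbc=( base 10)6477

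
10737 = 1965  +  8772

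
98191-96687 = 1504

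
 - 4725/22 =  - 215 + 5/22 =- 214.77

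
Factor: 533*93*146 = 2^1  *3^1*13^1*31^1*41^1*73^1=7237074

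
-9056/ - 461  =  9056/461 = 19.64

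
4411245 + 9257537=13668782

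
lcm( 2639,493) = 44863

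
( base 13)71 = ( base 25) 3H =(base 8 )134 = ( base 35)2M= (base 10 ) 92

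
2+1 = 3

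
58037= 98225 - 40188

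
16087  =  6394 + 9693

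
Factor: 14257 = 53^1 * 269^1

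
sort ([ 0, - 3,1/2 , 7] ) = [ - 3,0,1/2, 7 ]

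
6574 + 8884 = 15458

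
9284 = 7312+1972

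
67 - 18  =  49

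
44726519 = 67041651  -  22315132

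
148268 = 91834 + 56434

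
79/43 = 79/43=1.84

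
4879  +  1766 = 6645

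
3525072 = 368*9579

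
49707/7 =7101 = 7101.00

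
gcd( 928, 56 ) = 8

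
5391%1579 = 654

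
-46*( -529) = 24334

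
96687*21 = 2030427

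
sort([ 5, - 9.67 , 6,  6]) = [ - 9.67, 5 , 6, 6]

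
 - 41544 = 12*( - 3462 )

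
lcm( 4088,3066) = 12264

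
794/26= 397/13 = 30.54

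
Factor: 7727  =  7727^1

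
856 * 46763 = 40029128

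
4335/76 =57 + 3/76 =57.04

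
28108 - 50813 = -22705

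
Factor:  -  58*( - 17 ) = 2^1*17^1*29^1 = 986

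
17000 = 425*40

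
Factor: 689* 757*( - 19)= - 9909887 = - 13^1*19^1*53^1* 757^1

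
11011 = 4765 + 6246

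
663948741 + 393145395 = 1057094136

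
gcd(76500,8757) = 9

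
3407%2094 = 1313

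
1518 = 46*33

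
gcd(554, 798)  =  2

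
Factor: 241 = 241^1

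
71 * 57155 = 4058005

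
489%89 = 44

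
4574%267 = 35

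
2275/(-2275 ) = -1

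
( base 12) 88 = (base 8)150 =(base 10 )104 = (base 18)5E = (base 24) 48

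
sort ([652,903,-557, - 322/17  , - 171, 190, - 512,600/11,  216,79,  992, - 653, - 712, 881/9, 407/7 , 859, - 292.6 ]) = [ - 712, - 653, - 557, - 512, - 292.6, - 171,  -  322/17,600/11 , 407/7, 79, 881/9,190, 216,652, 859, 903,  992] 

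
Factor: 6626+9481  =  16107=3^1*7^1*13^1* 59^1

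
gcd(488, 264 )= 8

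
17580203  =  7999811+9580392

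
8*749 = 5992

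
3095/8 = 386+7/8 = 386.88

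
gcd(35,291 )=1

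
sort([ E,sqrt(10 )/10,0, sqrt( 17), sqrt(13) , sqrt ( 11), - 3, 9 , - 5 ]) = [-5, - 3,0, sqrt(10)/10,E,  sqrt(11),sqrt(13),sqrt ( 17),9] 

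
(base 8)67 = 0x37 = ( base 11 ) 50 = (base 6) 131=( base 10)55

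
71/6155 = 71/6155 = 0.01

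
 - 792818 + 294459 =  - 498359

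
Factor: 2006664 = 2^3*3^1*11^2* 691^1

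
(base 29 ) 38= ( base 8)137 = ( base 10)95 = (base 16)5f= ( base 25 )3k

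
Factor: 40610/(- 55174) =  - 5^1*7^( - 2)*31^1 * 131^1*563^( - 1 )=- 20305/27587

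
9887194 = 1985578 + 7901616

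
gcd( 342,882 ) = 18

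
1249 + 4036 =5285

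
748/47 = 15  +  43/47 = 15.91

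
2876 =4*719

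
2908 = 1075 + 1833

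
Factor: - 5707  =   - 13^1*439^1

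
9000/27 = 1000/3 = 333.33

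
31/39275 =31/39275 = 0.00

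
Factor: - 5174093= - 29^1*178417^1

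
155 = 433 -278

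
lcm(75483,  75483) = 75483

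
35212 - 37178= - 1966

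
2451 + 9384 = 11835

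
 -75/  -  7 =10+5/7 = 10.71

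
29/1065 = 29/1065 = 0.03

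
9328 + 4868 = 14196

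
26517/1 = 26517  =  26517.00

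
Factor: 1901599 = 7^1*271657^1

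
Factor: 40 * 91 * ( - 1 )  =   - 2^3*5^1*7^1*13^1 = - 3640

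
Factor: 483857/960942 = 2^( - 1)*3^( - 1) * 11^1* 17^( - 1)*9421^( - 1)*43987^1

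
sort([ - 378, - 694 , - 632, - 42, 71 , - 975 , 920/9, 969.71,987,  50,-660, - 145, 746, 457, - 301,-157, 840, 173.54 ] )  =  [  -  975, - 694, - 660, - 632, - 378 , - 301 , - 157, - 145, - 42, 50,71 , 920/9, 173.54 , 457,746,  840,969.71,  987]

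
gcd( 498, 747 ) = 249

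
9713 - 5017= 4696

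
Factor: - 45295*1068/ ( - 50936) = 12093765/12734 = 2^( - 1)  *  3^1 * 5^1*89^1*6367^( - 1 ) * 9059^1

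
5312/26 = 204 + 4/13= 204.31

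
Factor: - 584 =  - 2^3 * 73^1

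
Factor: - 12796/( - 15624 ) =2^ ( - 1)*3^( - 2)*31^( - 1)*457^1 = 457/558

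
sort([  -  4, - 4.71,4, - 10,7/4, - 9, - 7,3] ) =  [-10, - 9, - 7, - 4.71,-4, 7/4, 3, 4] 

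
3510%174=30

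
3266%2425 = 841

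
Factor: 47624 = 2^3*5953^1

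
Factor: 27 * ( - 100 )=-2^2 * 3^3*5^2 = - 2700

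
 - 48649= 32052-80701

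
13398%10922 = 2476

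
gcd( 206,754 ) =2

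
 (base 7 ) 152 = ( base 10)86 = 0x56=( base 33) 2k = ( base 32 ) 2M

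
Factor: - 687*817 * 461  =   - 3^1*19^1*43^1*229^1 *461^1 = - 258749619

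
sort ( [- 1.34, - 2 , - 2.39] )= [ - 2.39,  -  2, - 1.34]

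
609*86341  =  52581669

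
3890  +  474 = 4364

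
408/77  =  408/77= 5.30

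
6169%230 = 189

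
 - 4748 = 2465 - 7213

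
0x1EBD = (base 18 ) 1653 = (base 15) 24e9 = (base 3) 101210110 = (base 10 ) 7869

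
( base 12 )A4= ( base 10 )124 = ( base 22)5e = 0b1111100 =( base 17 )75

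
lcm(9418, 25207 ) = 857038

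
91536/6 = 15256= 15256.00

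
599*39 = 23361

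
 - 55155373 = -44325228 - 10830145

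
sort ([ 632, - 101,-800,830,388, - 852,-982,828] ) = [-982, - 852,-800, - 101,388,632,  828,830]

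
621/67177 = 621/67177=0.01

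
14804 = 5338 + 9466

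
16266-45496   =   - 29230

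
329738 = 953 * 346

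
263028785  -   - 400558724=663587509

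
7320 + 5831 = 13151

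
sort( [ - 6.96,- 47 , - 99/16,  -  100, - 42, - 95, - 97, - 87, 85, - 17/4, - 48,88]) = [ - 100,-97, -95, -87, - 48,  -  47,-42 , - 6.96,  -  99/16,  -  17/4, 85, 88 ]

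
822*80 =65760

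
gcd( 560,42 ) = 14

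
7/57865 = 7/57865 = 0.00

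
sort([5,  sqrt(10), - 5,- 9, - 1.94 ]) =[-9, - 5,  -  1.94, sqrt (10), 5]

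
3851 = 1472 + 2379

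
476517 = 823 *579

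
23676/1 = 23676 = 23676.00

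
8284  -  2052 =6232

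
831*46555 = 38687205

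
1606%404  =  394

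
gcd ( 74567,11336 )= 1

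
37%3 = 1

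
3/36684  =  1/12228 = 0.00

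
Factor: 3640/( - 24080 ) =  - 2^( - 1) * 13^1*43^ ( - 1 ) = -13/86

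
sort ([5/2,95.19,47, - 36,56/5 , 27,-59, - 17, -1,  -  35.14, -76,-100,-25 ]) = [ - 100, - 76, - 59, - 36, - 35.14,  -  25, - 17, - 1,5/2,  56/5,  27, 47,95.19]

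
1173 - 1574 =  - 401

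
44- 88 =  - 44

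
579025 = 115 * 5035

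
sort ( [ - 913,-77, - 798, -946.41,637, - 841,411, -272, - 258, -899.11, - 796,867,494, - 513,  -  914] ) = [ - 946.41 , - 914, - 913, - 899.11 ,-841, - 798,- 796,  -  513, - 272, - 258,-77, 411, 494, 637, 867] 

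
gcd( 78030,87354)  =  18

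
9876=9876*1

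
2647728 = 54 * 49032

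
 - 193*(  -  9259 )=1786987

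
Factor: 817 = 19^1*43^1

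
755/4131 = 755/4131 = 0.18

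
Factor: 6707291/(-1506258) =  - 2^(-1)*3^( - 2) * 13^(-1 )*41^( - 1)*157^(-1 )*6707291^1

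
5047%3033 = 2014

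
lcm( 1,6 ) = 6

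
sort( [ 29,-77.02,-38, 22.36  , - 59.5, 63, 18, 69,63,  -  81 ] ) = [ - 81, - 77.02,-59.5, - 38,  18, 22.36, 29,  63,63, 69 ]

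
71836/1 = 71836 =71836.00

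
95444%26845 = 14909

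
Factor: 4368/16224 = 2^ ( - 1) * 7^1*13^ ( - 1) = 7/26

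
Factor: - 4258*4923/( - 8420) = 10481067/4210 = 2^( - 1 ) * 3^2 * 5^ (-1)*421^(  -  1)*547^1*  2129^1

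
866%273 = 47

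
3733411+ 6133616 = 9867027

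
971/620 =1 + 351/620=1.57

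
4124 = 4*1031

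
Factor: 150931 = 11^1*13721^1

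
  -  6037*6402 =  - 38648874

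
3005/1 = 3005= 3005.00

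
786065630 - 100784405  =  685281225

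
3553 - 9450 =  -5897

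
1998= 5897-3899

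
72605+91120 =163725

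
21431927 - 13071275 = 8360652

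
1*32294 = 32294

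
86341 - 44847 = 41494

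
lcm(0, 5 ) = 0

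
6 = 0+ 6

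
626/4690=313/2345 = 0.13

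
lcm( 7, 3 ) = 21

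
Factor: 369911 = 19^1*19469^1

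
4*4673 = 18692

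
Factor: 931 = 7^2*19^1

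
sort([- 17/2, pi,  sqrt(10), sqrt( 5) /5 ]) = [ - 17/2  ,  sqrt( 5)/5,  pi , sqrt(10 ) ]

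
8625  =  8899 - 274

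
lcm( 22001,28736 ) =1408064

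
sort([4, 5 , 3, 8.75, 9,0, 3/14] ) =[0,3/14, 3,4, 5, 8.75, 9 ]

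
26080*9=234720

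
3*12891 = 38673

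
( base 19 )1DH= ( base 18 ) 1GD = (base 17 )22D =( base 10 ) 625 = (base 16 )271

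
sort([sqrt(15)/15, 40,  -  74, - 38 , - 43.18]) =[ - 74, - 43.18, -38, sqrt( 15) /15 , 40 ] 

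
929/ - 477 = -2 + 25/477=- 1.95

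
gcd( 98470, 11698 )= 2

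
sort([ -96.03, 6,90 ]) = [ - 96.03, 6, 90] 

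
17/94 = 17/94 = 0.18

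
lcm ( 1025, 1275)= 52275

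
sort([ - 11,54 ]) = [ - 11 , 54]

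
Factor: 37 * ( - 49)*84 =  - 2^2*3^1*7^3*37^1 = -152292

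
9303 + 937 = 10240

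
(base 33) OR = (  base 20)20J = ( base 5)11234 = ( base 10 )819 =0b1100110011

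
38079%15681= 6717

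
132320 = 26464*5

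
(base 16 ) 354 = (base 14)44c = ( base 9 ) 1146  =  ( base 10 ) 852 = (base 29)10b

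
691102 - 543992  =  147110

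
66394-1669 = 64725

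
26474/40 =13237/20 = 661.85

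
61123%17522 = 8557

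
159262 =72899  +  86363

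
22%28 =22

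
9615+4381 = 13996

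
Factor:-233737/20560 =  - 2^(-4)*5^(-1)*7^1 * 257^( - 1 )*33391^1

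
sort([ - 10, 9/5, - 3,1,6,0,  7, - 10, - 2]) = [ - 10, - 10, - 3, - 2,0,1,9/5,6,7 ]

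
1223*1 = 1223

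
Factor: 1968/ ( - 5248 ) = - 2^( - 3 )*3^1 = -3/8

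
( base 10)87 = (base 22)3l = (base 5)322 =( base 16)57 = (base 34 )2j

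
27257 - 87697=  - 60440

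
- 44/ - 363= 4/33 = 0.12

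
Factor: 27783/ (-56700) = - 49/100 = - 2^( - 2)*5^( - 2 )*7^2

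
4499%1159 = 1022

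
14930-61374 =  - 46444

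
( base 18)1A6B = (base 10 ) 9191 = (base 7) 35540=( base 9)13542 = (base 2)10001111100111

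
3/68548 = 3/68548 = 0.00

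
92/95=92/95 = 0.97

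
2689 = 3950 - 1261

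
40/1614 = 20/807 = 0.02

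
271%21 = 19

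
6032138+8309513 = 14341651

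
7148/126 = 3574/63 = 56.73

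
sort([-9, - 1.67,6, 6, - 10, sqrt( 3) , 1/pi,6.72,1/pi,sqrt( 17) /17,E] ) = [-10, - 9,  -  1.67,sqrt( 17)/17, 1/pi, 1/pi,sqrt(3),E,6,  6,6.72]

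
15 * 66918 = 1003770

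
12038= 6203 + 5835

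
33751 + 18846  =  52597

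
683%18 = 17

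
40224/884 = 10056/221 = 45.50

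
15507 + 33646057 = 33661564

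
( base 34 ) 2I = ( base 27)35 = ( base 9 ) 105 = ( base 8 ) 126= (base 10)86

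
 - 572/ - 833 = 572/833 = 0.69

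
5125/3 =1708 + 1/3 = 1708.33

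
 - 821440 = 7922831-8744271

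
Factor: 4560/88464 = 5^1*97^( - 1) = 5/97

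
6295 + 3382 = 9677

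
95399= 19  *5021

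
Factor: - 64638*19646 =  - 2^2*3^5*7^1*11^1*19^2*47^1 = - 1269878148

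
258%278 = 258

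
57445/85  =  675 + 14/17 = 675.82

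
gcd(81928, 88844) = 532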